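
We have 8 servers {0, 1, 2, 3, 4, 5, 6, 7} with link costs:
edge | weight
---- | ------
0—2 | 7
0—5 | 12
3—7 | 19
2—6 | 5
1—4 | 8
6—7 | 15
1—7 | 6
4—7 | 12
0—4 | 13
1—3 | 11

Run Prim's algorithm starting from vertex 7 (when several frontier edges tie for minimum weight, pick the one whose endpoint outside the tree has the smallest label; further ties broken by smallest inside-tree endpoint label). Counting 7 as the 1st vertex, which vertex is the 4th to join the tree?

Prim, starting at 7.
Step 1: frontier [1—7 6, 4—7 12, 6—7 15, 3—7 19] → take 1—7 (6); add 1.
Step 2: frontier [1—4 8, 1—3 11, 4—7 12, 6—7 15, 3—7 19] → take 1—4 (8); add 4.
Step 3: frontier [1—3 11, 0—4 13, 6—7 15, 3—7 19] → take 1—3 (11); add 3.
Step 4: frontier [0—4 13, 6—7 15] → take 0—4 (13); add 0.
Step 5: frontier [0—2 7, 0—5 12, 6—7 15] → take 0—2 (7); add 2.
Step 6: frontier [0—5 12, 2—6 5, 6—7 15] → take 2—6 (5); add 6.
Step 7: frontier [0—5 12] → take 0—5 (12); add 5.
Vertex order: 7, 1, 4, 3, 0, 2, 6, 5. The 4th vertex is 3.

3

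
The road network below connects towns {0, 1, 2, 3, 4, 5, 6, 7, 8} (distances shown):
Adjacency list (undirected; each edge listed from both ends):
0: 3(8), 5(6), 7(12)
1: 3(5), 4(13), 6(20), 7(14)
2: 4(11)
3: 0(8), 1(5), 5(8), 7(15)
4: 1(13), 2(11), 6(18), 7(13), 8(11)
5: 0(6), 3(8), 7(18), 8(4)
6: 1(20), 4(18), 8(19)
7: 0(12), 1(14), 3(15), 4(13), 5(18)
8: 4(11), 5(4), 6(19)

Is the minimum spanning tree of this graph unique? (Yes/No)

No

Kruskal: consider edges lightest-first.
5–8 (4): add — endpoints in different components.
1–3 (5): add — endpoints in different components.
0–5 (6): add — endpoints in different components.
0–3 (8): add — endpoints in different components.
3–5 (8): skip — 3 and 5 already connected.
2–4 (11): add — endpoints in different components.
4–8 (11): add — endpoints in different components.
0–7 (12): add — endpoints in different components.
1–4 (13): skip — 1 and 4 already connected.
4–7 (13): skip — 4 and 7 already connected.
1–7 (14): skip — 1 and 7 already connected.
3–7 (15): skip — 3 and 7 already connected.
4–6 (18): add — endpoints in different components.
Non-tree edge 3–5 has weight 8, equal to the heaviest edge on its tree cycle — swapping gives another MST of the same weight. Not unique.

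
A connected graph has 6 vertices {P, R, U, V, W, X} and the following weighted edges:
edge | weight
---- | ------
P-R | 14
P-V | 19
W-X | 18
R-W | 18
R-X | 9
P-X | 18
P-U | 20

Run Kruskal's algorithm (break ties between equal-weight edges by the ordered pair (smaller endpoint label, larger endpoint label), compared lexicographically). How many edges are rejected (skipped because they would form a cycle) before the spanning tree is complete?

2

Kruskal: consider edges lightest-first.
R-X (9): add — endpoints in different components.
P-R (14): add — endpoints in different components.
P-X (18): skip — P and X already connected.
R-W (18): add — endpoints in different components.
W-X (18): skip — W and X already connected.
P-V (19): add — endpoints in different components.
P-U (20): add — endpoints in different components.
Edges rejected before the tree was complete: 2.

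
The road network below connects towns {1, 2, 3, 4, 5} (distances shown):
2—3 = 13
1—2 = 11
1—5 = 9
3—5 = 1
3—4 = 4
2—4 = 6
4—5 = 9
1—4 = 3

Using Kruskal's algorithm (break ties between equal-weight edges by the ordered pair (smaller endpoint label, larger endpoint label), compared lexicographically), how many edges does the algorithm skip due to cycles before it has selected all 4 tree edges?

0

Kruskal's algorithm — process edges by increasing weight (ties by edge label):
3—5 (1): add — endpoints in different components.
1—4 (3): add — endpoints in different components.
3—4 (4): add — endpoints in different components.
2—4 (6): add — endpoints in different components.
Edges rejected before the tree was complete: 0.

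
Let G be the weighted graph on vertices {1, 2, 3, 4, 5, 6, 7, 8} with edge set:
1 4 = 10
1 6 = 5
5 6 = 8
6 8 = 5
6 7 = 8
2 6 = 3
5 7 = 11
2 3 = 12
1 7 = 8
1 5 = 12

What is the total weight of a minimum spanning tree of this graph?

Grow the tree from 4 using Prim:
Step 1: frontier [1 4 10] → take 1 4 (10); add 1.
Step 2: frontier [1 6 5, 1 7 8, 1 5 12] → take 1 6 (5); add 6.
Step 3: frontier [1 7 8, 1 5 12, 2 6 3, 6 8 5, 5 6 8, 6 7 8] → take 2 6 (3); add 2.
Step 4: frontier [1 7 8, 1 5 12, 2 3 12, 6 8 5, 5 6 8, 6 7 8] → take 6 8 (5); add 8.
Step 5: frontier [1 7 8, 1 5 12, 2 3 12, 5 6 8, 6 7 8] → take 5 6 (8); add 5.
Step 6: frontier [1 7 8, 2 3 12, 5 7 11, 6 7 8] → take 1 7 (8); add 7.
Step 7: frontier [2 3 12] → take 2 3 (12); add 3.
MST edges: 1 4, 1 6, 2 6, 6 8, 5 6, 1 7, 2 3; total weight 10+5+3+5+8+8+12 = 51.

51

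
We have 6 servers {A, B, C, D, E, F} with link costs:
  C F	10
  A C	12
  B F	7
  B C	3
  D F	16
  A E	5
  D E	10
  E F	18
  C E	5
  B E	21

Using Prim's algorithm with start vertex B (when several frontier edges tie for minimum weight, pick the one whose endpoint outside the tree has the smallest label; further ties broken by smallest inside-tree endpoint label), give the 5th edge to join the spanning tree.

D-E

Prim's algorithm from B:
Step 1: frontier [B C 3, B F 7, B E 21] → take B C (3); add C.
Step 2: frontier [B F 7, B E 21, C E 5, C F 10, A C 12] → take C E (5); add E.
Step 3: frontier [B F 7, C F 10, A C 12, A E 5, D E 10, E F 18] → take A E (5); add A.
Step 4: frontier [B F 7, C F 10, D E 10, E F 18] → take B F (7); add F.
Step 5: frontier [D E 10, D F 16] → take D E (10); add D.
The 5th edge added is D E.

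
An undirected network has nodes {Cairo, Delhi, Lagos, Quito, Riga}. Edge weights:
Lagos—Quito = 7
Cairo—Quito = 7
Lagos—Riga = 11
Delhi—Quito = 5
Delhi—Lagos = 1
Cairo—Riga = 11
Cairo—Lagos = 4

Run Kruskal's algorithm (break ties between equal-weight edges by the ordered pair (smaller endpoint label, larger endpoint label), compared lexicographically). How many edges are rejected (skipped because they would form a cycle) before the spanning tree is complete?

Kruskal: consider edges lightest-first.
Delhi—Lagos (1): add — endpoints in different components.
Cairo—Lagos (4): add — endpoints in different components.
Delhi—Quito (5): add — endpoints in different components.
Cairo—Quito (7): skip — Cairo and Quito already connected.
Lagos—Quito (7): skip — Quito and Lagos already connected.
Cairo—Riga (11): add — endpoints in different components.
Edges rejected before the tree was complete: 2.

2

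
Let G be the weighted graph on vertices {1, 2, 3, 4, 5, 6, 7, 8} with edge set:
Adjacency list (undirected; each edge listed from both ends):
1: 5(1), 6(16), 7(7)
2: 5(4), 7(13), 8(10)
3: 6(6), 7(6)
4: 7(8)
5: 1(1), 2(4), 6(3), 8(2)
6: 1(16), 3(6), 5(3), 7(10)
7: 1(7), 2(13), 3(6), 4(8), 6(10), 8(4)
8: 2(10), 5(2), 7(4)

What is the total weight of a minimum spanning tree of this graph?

28

Kruskal: consider edges lightest-first.
1 5 (1): add — endpoints in different components.
5 8 (2): add — endpoints in different components.
5 6 (3): add — endpoints in different components.
2 5 (4): add — endpoints in different components.
7 8 (4): add — endpoints in different components.
3 6 (6): add — endpoints in different components.
3 7 (6): skip — 3 and 7 already connected.
1 7 (7): skip — 1 and 7 already connected.
4 7 (8): add — endpoints in different components.
MST edges: 1 5, 5 8, 5 6, 2 5, 7 8, 3 6, 4 7; total weight 1+2+3+4+4+6+8 = 28.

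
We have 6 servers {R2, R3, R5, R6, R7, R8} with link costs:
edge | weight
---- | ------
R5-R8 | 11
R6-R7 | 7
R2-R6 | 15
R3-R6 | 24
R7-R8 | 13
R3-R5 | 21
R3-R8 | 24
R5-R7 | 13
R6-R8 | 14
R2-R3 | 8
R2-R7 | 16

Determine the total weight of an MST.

Sort edges by weight, then run Kruskal:
R6-R7 (7): add — endpoints in different components.
R2-R3 (8): add — endpoints in different components.
R5-R8 (11): add — endpoints in different components.
R5-R7 (13): add — endpoints in different components.
R7-R8 (13): skip — R8 and R7 already connected.
R6-R8 (14): skip — R6 and R8 already connected.
R2-R6 (15): add — endpoints in different components.
MST edges: R6-R7, R2-R3, R5-R8, R5-R7, R2-R6; total weight 7+8+11+13+15 = 54.

54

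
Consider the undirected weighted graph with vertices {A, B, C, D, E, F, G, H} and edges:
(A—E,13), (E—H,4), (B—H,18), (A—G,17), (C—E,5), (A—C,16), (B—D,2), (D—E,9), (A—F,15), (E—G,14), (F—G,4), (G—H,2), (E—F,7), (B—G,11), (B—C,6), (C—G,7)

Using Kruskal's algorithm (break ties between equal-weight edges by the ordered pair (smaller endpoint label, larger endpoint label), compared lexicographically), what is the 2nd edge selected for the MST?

Kruskal's algorithm — process edges by increasing weight (ties by edge label):
B—D (2): add — endpoints in different components.
G—H (2): add — endpoints in different components.
E—H (4): add — endpoints in different components.
F—G (4): add — endpoints in different components.
C—E (5): add — endpoints in different components.
B—C (6): add — endpoints in different components.
C—G (7): skip — C and G already connected.
E—F (7): skip — E and F already connected.
D—E (9): skip — D and E already connected.
B—G (11): skip — B and G already connected.
A—E (13): add — endpoints in different components.
The 2nd edge added is G—H.

G-H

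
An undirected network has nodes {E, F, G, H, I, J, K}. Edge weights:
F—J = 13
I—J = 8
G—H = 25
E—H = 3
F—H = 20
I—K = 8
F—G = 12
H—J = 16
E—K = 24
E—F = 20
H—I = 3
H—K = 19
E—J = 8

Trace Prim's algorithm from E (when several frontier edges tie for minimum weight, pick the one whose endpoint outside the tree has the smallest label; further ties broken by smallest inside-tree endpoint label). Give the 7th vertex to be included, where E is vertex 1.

Prim, starting at E.
Step 1: frontier [E—H 3, E—J 8, E—F 20, E—K 24] → take E—H (3); add H.
Step 2: frontier [E—J 8, E—F 20, E—K 24, H—I 3, H—J 16, H—K 19, F—H 20, G—H 25] → take H—I (3); add I.
Step 3: frontier [E—J 8, E—F 20, E—K 24, H—J 16, H—K 19, F—H 20, G—H 25, I—J 8, I—K 8] → take E—J (8); add J.
Step 4: frontier [E—F 20, E—K 24, H—K 19, F—H 20, G—H 25, I—K 8, F—J 13] → take I—K (8); add K.
Step 5: frontier [E—F 20, F—H 20, G—H 25, F—J 13] → take F—J (13); add F.
Step 6: frontier [F—G 12, G—H 25] → take F—G (12); add G.
Vertex order: E, H, I, J, K, F, G. The 7th vertex is G.

G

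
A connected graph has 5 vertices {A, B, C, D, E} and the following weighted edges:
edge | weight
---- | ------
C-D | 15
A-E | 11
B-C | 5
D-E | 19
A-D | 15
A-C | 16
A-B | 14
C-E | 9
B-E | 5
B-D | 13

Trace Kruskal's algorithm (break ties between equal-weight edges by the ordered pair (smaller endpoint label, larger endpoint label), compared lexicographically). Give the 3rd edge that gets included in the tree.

A-E

Kruskal: consider edges lightest-first.
B-C (5): add — endpoints in different components.
B-E (5): add — endpoints in different components.
C-E (9): skip — C and E already connected.
A-E (11): add — endpoints in different components.
B-D (13): add — endpoints in different components.
The 3rd edge added is A-E.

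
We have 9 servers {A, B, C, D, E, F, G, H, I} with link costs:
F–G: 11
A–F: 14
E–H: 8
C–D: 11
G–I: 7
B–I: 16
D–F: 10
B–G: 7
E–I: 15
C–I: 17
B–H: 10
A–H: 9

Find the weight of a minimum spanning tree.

Prim, starting at G.
Step 1: cheapest edge leaving the tree is B–G (7); add B.
Step 2: cheapest edge leaving the tree is G–I (7); add I.
Step 3: cheapest edge leaving the tree is B–H (10); add H.
Step 4: cheapest edge leaving the tree is E–H (8); add E.
Step 5: cheapest edge leaving the tree is A–H (9); add A.
Step 6: cheapest edge leaving the tree is F–G (11); add F.
Step 7: cheapest edge leaving the tree is D–F (10); add D.
Step 8: cheapest edge leaving the tree is C–D (11); add C.
MST edges: B–G, G–I, B–H, E–H, A–H, F–G, D–F, C–D; total weight 7+7+10+8+9+11+10+11 = 73.

73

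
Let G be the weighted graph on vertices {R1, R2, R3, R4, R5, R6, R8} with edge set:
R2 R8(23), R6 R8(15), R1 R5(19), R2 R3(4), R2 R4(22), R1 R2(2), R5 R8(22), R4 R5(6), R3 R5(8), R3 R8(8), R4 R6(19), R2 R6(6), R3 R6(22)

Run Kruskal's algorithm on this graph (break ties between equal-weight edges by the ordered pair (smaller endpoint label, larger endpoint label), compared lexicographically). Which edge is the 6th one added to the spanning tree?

R3-R8

Sort edges by weight, then run Kruskal:
R1 R2 (2): add — endpoints in different components.
R2 R3 (4): add — endpoints in different components.
R2 R6 (6): add — endpoints in different components.
R4 R5 (6): add — endpoints in different components.
R3 R5 (8): add — endpoints in different components.
R3 R8 (8): add — endpoints in different components.
The 6th edge added is R3 R8.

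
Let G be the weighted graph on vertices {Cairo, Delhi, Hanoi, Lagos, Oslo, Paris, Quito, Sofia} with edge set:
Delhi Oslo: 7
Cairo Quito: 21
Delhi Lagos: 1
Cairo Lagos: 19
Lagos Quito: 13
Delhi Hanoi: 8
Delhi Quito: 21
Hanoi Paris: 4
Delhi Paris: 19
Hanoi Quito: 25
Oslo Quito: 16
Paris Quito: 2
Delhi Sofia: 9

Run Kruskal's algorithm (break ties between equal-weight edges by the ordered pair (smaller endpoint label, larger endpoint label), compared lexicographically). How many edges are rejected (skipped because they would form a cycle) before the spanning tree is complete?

Kruskal's algorithm — process edges by increasing weight (ties by edge label):
Delhi Lagos (1): add — endpoints in different components.
Paris Quito (2): add — endpoints in different components.
Hanoi Paris (4): add — endpoints in different components.
Delhi Oslo (7): add — endpoints in different components.
Delhi Hanoi (8): add — endpoints in different components.
Delhi Sofia (9): add — endpoints in different components.
Lagos Quito (13): skip — Quito and Lagos already connected.
Oslo Quito (16): skip — Quito and Oslo already connected.
Cairo Lagos (19): add — endpoints in different components.
Edges rejected before the tree was complete: 2.

2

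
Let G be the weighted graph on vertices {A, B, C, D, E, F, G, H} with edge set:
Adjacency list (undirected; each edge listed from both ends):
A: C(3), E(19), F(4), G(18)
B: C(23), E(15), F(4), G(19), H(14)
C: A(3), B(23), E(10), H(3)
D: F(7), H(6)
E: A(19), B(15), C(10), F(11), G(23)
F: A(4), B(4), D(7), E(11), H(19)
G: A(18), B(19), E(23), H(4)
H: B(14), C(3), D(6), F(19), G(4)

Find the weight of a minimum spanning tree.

Kruskal: consider edges lightest-first.
A C (3): add — endpoints in different components.
C H (3): add — endpoints in different components.
A F (4): add — endpoints in different components.
B F (4): add — endpoints in different components.
G H (4): add — endpoints in different components.
D H (6): add — endpoints in different components.
D F (7): skip — D and F already connected.
C E (10): add — endpoints in different components.
MST edges: A C, C H, A F, B F, G H, D H, C E; total weight 3+3+4+4+4+6+10 = 34.

34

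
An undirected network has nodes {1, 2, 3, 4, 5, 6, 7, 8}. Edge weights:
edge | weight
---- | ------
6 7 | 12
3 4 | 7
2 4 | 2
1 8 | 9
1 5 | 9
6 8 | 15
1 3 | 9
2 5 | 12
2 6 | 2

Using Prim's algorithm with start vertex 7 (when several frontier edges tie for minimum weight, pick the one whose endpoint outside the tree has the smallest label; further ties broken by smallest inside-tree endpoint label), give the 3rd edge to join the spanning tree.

Prim, starting at 7.
Step 1: frontier [6 7 12] → take 6 7 (12); add 6.
Step 2: frontier [2 6 2, 6 8 15] → take 2 6 (2); add 2.
Step 3: frontier [2 4 2, 2 5 12, 6 8 15] → take 2 4 (2); add 4.
Step 4: frontier [2 5 12, 3 4 7, 6 8 15] → take 3 4 (7); add 3.
Step 5: frontier [2 5 12, 1 3 9, 6 8 15] → take 1 3 (9); add 1.
Step 6: frontier [1 5 9, 1 8 9, 2 5 12, 6 8 15] → take 1 5 (9); add 5.
Step 7: frontier [1 8 9, 6 8 15] → take 1 8 (9); add 8.
The 3rd edge added is 2 4.

2-4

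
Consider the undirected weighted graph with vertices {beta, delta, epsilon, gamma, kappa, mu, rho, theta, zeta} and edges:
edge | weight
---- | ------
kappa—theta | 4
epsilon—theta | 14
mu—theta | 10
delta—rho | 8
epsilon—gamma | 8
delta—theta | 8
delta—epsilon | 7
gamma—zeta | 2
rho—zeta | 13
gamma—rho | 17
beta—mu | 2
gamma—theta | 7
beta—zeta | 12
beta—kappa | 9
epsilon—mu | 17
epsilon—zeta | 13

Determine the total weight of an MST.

47

Kruskal: consider edges lightest-first.
beta—mu (2): add — endpoints in different components.
gamma—zeta (2): add — endpoints in different components.
kappa—theta (4): add — endpoints in different components.
delta—epsilon (7): add — endpoints in different components.
gamma—theta (7): add — endpoints in different components.
delta—rho (8): add — endpoints in different components.
delta—theta (8): add — endpoints in different components.
epsilon—gamma (8): skip — epsilon and gamma already connected.
beta—kappa (9): add — endpoints in different components.
MST edges: beta—mu, gamma—zeta, kappa—theta, delta—epsilon, gamma—theta, delta—rho, delta—theta, beta—kappa; total weight 2+2+4+7+7+8+8+9 = 47.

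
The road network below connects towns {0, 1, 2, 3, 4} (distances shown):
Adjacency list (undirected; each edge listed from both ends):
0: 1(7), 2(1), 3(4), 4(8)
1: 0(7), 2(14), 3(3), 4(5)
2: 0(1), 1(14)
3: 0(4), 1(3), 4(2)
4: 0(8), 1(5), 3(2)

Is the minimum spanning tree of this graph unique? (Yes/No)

Kruskal's algorithm — process edges by increasing weight (ties by edge label):
0-2 (1): add. Components now {0,2} {1} {3} {4}
3-4 (2): add. Components now {0,2} {1} {3,4}
1-3 (3): add. Components now {0,2} {1,3,4}
0-3 (4): add. Components now {0,1,2,3,4}
Every non-tree edge has weight strictly greater than the heaviest edge on the tree path between its endpoints, so the MST is unique.

Yes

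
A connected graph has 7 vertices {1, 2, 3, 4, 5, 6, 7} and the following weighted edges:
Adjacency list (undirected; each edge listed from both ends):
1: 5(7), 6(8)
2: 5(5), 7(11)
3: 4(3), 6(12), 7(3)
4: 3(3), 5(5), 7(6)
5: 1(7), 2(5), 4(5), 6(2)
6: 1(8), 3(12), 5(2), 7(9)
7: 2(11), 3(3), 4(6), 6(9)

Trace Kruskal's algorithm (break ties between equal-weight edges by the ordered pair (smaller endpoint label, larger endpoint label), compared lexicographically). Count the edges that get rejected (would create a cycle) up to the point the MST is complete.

Kruskal: consider edges lightest-first.
5—6 (2): add. Components now {1} {2} {3} {4} {5,6} {7}
3—4 (3): add. Components now {1} {2} {3,4} {5,6} {7}
3—7 (3): add. Components now {1} {2} {3,4,7} {5,6}
2—5 (5): add. Components now {1} {2,5,6} {3,4,7}
4—5 (5): add. Components now {1} {2,3,4,5,6,7}
4—7 (6): skip — 4 and 7 already connected.
1—5 (7): add. Components now {1,2,3,4,5,6,7}
Edges rejected before the tree was complete: 1.

1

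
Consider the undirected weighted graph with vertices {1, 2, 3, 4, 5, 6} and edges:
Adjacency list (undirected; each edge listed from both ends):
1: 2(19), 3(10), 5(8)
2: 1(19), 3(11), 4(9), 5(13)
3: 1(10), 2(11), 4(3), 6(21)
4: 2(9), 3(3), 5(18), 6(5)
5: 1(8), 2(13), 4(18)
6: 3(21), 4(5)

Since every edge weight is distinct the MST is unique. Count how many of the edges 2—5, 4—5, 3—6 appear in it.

Kruskal: consider edges lightest-first.
3—4 (3): add. Components now {1} {2} {3,4} {5} {6}
4—6 (5): add. Components now {1} {2} {3,4,6} {5}
1—5 (8): add. Components now {1,5} {2} {3,4,6}
2—4 (9): add. Components now {1,5} {2,3,4,6}
1—3 (10): add. Components now {1,2,3,4,5,6}
MST edge set: {3—4, 4—6, 1—5, 2—4, 1—3}.
Of the listed edges, {} are in the MST → 0.

0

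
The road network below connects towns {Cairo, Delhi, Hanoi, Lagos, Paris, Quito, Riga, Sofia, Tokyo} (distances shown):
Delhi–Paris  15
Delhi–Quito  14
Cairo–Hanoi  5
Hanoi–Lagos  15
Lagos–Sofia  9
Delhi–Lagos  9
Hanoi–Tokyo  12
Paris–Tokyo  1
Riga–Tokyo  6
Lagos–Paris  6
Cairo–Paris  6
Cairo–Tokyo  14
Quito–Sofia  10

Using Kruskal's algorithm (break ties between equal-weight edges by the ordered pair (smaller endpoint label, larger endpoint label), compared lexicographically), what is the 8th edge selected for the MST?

Quito-Sofia

Kruskal: consider edges lightest-first.
Paris–Tokyo (1): add — endpoints in different components.
Cairo–Hanoi (5): add — endpoints in different components.
Cairo–Paris (6): add — endpoints in different components.
Lagos–Paris (6): add — endpoints in different components.
Riga–Tokyo (6): add — endpoints in different components.
Delhi–Lagos (9): add — endpoints in different components.
Lagos–Sofia (9): add — endpoints in different components.
Quito–Sofia (10): add — endpoints in different components.
The 8th edge added is Quito–Sofia.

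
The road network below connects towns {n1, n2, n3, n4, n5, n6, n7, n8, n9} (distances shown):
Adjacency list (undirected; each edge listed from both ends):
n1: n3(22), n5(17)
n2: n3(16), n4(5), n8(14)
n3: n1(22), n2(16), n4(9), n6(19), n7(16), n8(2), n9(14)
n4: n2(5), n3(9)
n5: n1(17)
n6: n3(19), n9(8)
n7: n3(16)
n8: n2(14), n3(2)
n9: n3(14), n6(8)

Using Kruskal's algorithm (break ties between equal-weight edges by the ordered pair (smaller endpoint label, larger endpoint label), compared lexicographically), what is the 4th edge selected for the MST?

Sort edges by weight, then run Kruskal:
n3—n8 (2): add — endpoints in different components.
n2—n4 (5): add — endpoints in different components.
n6—n9 (8): add — endpoints in different components.
n3—n4 (9): add — endpoints in different components.
n2—n8 (14): skip — n2 and n8 already connected.
n3—n9 (14): add — endpoints in different components.
n2—n3 (16): skip — n2 and n3 already connected.
n3—n7 (16): add — endpoints in different components.
n1—n5 (17): add — endpoints in different components.
n3—n6 (19): skip — n6 and n3 already connected.
n1—n3 (22): add — endpoints in different components.
The 4th edge added is n3—n4.

n3-n4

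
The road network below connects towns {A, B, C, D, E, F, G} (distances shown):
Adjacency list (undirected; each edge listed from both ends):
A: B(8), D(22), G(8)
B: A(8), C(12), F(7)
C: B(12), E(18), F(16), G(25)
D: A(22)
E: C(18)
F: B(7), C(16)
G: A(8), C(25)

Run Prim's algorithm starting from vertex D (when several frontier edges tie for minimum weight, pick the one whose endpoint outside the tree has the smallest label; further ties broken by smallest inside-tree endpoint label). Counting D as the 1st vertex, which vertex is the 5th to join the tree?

G

Prim, starting at D.
Step 1: frontier [A D 22] → take A D (22); add A.
Step 2: frontier [A B 8, A G 8] → take A B (8); add B.
Step 3: frontier [A G 8, B F 7, B C 12] → take B F (7); add F.
Step 4: frontier [A G 8, B C 12, C F 16] → take A G (8); add G.
Step 5: frontier [B C 12, C F 16, C G 25] → take B C (12); add C.
Step 6: frontier [C E 18] → take C E (18); add E.
Vertex order: D, A, B, F, G, C, E. The 5th vertex is G.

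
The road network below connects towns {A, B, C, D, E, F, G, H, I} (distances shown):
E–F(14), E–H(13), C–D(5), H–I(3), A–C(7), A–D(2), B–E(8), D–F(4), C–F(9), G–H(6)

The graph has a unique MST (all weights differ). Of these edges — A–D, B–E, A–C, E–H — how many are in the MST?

3

Sort edges by weight, then run Kruskal:
A–D (2): add — endpoints in different components.
H–I (3): add — endpoints in different components.
D–F (4): add — endpoints in different components.
C–D (5): add — endpoints in different components.
G–H (6): add — endpoints in different components.
A–C (7): skip — A and C already connected.
B–E (8): add — endpoints in different components.
C–F (9): skip — C and F already connected.
E–H (13): add — endpoints in different components.
E–F (14): add — endpoints in different components.
MST edge set: {A–D, H–I, D–F, C–D, G–H, B–E, E–H, E–F}.
Of the listed edges, {A–D, B–E, E–H} are in the MST → 3.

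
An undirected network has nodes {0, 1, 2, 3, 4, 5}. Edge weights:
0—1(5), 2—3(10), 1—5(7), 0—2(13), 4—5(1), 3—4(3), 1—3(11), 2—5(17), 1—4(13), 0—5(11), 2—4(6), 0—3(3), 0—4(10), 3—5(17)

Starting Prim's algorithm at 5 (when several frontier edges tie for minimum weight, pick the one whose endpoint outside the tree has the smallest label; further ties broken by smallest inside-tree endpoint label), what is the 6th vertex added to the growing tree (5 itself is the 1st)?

Prim's algorithm from 5:
Step 1: cheapest edge leaving the tree is 4—5 (1); add 4.
Step 2: cheapest edge leaving the tree is 3—4 (3); add 3.
Step 3: cheapest edge leaving the tree is 0—3 (3); add 0.
Step 4: cheapest edge leaving the tree is 0—1 (5); add 1.
Step 5: cheapest edge leaving the tree is 2—4 (6); add 2.
Vertex order: 5, 4, 3, 0, 1, 2. The 6th vertex is 2.

2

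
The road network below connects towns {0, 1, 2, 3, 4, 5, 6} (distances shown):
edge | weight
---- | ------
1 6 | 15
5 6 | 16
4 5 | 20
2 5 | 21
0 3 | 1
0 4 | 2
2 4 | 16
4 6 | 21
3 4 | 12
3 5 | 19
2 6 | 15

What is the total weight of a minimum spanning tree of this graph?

65

Kruskal's algorithm — process edges by increasing weight (ties by edge label):
0 3 (1): add — endpoints in different components.
0 4 (2): add — endpoints in different components.
3 4 (12): skip — 3 and 4 already connected.
1 6 (15): add — endpoints in different components.
2 6 (15): add — endpoints in different components.
2 4 (16): add — endpoints in different components.
5 6 (16): add — endpoints in different components.
MST edges: 0 3, 0 4, 1 6, 2 6, 2 4, 5 6; total weight 1+2+15+15+16+16 = 65.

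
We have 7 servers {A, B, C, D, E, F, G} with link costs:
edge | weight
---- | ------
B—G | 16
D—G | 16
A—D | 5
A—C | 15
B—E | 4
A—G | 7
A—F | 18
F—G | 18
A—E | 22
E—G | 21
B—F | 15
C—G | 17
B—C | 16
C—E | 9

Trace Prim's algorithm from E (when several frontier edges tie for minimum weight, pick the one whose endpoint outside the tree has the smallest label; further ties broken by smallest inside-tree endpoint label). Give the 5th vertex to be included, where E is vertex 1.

D

Prim's algorithm from E:
Step 1: frontier [B—E 4, C—E 9, E—G 21, A—E 22] → take B—E (4); add B.
Step 2: frontier [B—F 15, B—C 16, B—G 16, C—E 9, E—G 21, A—E 22] → take C—E (9); add C.
Step 3: frontier [B—F 15, B—G 16, A—C 15, C—G 17, E—G 21, A—E 22] → take A—C (15); add A.
Step 4: frontier [A—D 5, A—G 7, A—F 18, B—F 15, B—G 16, C—G 17, E—G 21] → take A—D (5); add D.
Step 5: frontier [A—G 7, A—F 18, B—F 15, B—G 16, C—G 17, D—G 16, E—G 21] → take A—G (7); add G.
Step 6: frontier [A—F 18, B—F 15, F—G 18] → take B—F (15); add F.
Vertex order: E, B, C, A, D, G, F. The 5th vertex is D.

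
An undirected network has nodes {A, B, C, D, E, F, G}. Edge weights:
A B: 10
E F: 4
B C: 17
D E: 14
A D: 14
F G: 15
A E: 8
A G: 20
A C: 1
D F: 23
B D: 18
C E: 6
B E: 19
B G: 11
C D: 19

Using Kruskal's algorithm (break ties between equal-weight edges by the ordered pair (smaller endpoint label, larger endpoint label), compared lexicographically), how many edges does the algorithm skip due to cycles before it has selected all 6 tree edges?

Kruskal: consider edges lightest-first.
A C (1): add. Components now {A,C} {B} {D} {E} {F} {G}
E F (4): add. Components now {A,C} {B} {D} {E,F} {G}
C E (6): add. Components now {A,C,E,F} {B} {D} {G}
A E (8): skip — A and E already connected.
A B (10): add. Components now {A,B,C,E,F} {D} {G}
B G (11): add. Components now {A,B,C,E,F,G} {D}
A D (14): add. Components now {A,B,C,D,E,F,G}
Edges rejected before the tree was complete: 1.

1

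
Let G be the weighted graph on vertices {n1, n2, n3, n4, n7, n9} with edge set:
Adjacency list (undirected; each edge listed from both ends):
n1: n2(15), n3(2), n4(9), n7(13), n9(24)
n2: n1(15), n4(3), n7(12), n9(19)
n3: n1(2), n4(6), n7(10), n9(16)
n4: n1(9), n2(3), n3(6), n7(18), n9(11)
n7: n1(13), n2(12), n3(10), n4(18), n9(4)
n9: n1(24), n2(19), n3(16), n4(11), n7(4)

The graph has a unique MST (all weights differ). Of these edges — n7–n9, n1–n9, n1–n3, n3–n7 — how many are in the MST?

Sort edges by weight, then run Kruskal:
n1–n3 (2): add. Components now {n9} {n1,n3} {n7} {n2} {n4}
n2–n4 (3): add. Components now {n9} {n1,n3} {n7} {n2,n4}
n7–n9 (4): add. Components now {n7,n9} {n1,n3} {n2,n4}
n3–n4 (6): add. Components now {n7,n9} {n1,n2,n3,n4}
n1–n4 (9): skip — n1 and n4 already connected.
n3–n7 (10): add. Components now {n1,n2,n3,n4,n7,n9}
MST edge set: {n1–n3, n2–n4, n7–n9, n3–n4, n3–n7}.
Of the listed edges, {n7–n9, n1–n3, n3–n7} are in the MST → 3.

3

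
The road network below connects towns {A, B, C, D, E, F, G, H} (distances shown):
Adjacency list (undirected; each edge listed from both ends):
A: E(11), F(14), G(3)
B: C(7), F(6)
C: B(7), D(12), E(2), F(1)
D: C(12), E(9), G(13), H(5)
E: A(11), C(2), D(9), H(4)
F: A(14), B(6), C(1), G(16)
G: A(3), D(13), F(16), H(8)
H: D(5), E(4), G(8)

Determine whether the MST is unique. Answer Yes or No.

Kruskal: consider edges lightest-first.
C F (1): add — endpoints in different components.
C E (2): add — endpoints in different components.
A G (3): add — endpoints in different components.
E H (4): add — endpoints in different components.
D H (5): add — endpoints in different components.
B F (6): add — endpoints in different components.
B C (7): skip — B and C already connected.
G H (8): add — endpoints in different components.
Every non-tree edge has weight strictly greater than the heaviest edge on the tree path between its endpoints, so the MST is unique.

Yes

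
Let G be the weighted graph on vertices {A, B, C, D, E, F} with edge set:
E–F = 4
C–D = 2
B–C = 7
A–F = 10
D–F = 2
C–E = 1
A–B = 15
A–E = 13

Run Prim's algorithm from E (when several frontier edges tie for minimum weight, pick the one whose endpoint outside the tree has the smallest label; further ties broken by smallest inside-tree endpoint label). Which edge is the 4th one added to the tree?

Prim's algorithm from E:
Step 1: frontier [C–E 1, E–F 4, A–E 13] → take C–E (1); add C.
Step 2: frontier [C–D 2, B–C 7, E–F 4, A–E 13] → take C–D (2); add D.
Step 3: frontier [B–C 7, D–F 2, E–F 4, A–E 13] → take D–F (2); add F.
Step 4: frontier [B–C 7, A–E 13, A–F 10] → take B–C (7); add B.
Step 5: frontier [A–B 15, A–E 13, A–F 10] → take A–F (10); add A.
The 4th edge added is B–C.

B-C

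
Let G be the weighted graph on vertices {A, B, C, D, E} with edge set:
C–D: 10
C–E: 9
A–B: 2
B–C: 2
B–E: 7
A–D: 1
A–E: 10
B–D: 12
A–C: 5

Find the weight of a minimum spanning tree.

12

Sort edges by weight, then run Kruskal:
A–D (1): add. Components now {A,D} {B} {C} {E}
A–B (2): add. Components now {A,B,D} {C} {E}
B–C (2): add. Components now {A,B,C,D} {E}
A–C (5): skip — A and C already connected.
B–E (7): add. Components now {A,B,C,D,E}
MST edges: A–D, A–B, B–C, B–E; total weight 1+2+2+7 = 12.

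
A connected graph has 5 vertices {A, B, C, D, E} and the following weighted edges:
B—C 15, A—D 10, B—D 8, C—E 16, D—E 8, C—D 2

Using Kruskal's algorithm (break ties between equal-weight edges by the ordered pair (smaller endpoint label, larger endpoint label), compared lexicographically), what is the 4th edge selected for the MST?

A-D

Kruskal's algorithm — process edges by increasing weight (ties by edge label):
C—D (2): add. Components now {A} {B} {C,D} {E}
B—D (8): add. Components now {A} {B,C,D} {E}
D—E (8): add. Components now {A} {B,C,D,E}
A—D (10): add. Components now {A,B,C,D,E}
The 4th edge added is A—D.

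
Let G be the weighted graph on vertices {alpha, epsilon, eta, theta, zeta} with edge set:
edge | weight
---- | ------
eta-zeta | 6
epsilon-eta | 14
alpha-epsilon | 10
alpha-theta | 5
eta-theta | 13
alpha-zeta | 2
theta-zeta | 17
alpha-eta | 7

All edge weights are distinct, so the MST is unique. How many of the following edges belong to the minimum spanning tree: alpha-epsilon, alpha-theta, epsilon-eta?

2

Kruskal's algorithm — process edges by increasing weight (ties by edge label):
alpha-zeta (2): add. Components now {theta} {alpha,zeta} {epsilon} {eta}
alpha-theta (5): add. Components now {alpha,theta,zeta} {epsilon} {eta}
eta-zeta (6): add. Components now {alpha,eta,theta,zeta} {epsilon}
alpha-eta (7): skip — alpha and eta already connected.
alpha-epsilon (10): add. Components now {alpha,epsilon,eta,theta,zeta}
MST edge set: {alpha-zeta, alpha-theta, eta-zeta, alpha-epsilon}.
Of the listed edges, {alpha-epsilon, alpha-theta} are in the MST → 2.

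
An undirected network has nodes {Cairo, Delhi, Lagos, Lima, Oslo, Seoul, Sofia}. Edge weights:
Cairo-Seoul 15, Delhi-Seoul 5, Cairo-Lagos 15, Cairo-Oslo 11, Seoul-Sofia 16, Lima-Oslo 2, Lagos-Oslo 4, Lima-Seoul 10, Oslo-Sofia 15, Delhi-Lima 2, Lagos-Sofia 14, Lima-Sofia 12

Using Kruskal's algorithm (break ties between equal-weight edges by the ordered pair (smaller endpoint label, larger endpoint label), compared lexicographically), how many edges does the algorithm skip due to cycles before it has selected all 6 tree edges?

1

Sort edges by weight, then run Kruskal:
Delhi-Lima (2): add — endpoints in different components.
Lima-Oslo (2): add — endpoints in different components.
Lagos-Oslo (4): add — endpoints in different components.
Delhi-Seoul (5): add — endpoints in different components.
Lima-Seoul (10): skip — Seoul and Lima already connected.
Cairo-Oslo (11): add — endpoints in different components.
Lima-Sofia (12): add — endpoints in different components.
Edges rejected before the tree was complete: 1.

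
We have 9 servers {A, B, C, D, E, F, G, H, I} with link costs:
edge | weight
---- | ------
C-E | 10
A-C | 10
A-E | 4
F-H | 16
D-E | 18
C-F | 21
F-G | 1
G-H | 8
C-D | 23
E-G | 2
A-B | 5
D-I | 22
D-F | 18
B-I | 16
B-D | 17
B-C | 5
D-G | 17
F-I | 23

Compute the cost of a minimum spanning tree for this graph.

58

Prim, starting at B.
Step 1: cheapest edge leaving the tree is A-B (5); add A.
Step 2: cheapest edge leaving the tree is A-E (4); add E.
Step 3: cheapest edge leaving the tree is E-G (2); add G.
Step 4: cheapest edge leaving the tree is F-G (1); add F.
Step 5: cheapest edge leaving the tree is B-C (5); add C.
Step 6: cheapest edge leaving the tree is G-H (8); add H.
Step 7: cheapest edge leaving the tree is B-I (16); add I.
Step 8: cheapest edge leaving the tree is B-D (17); add D.
MST edges: A-B, A-E, E-G, F-G, B-C, G-H, B-I, B-D; total weight 5+4+2+1+5+8+16+17 = 58.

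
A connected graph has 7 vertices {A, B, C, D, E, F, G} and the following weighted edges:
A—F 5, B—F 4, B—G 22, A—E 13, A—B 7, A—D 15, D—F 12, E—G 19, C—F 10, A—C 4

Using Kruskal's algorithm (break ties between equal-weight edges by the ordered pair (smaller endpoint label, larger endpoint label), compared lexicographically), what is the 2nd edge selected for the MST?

Kruskal's algorithm — process edges by increasing weight (ties by edge label):
A—C (4): add — endpoints in different components.
B—F (4): add — endpoints in different components.
A—F (5): add — endpoints in different components.
A—B (7): skip — A and B already connected.
C—F (10): skip — C and F already connected.
D—F (12): add — endpoints in different components.
A—E (13): add — endpoints in different components.
A—D (15): skip — A and D already connected.
E—G (19): add — endpoints in different components.
The 2nd edge added is B—F.

B-F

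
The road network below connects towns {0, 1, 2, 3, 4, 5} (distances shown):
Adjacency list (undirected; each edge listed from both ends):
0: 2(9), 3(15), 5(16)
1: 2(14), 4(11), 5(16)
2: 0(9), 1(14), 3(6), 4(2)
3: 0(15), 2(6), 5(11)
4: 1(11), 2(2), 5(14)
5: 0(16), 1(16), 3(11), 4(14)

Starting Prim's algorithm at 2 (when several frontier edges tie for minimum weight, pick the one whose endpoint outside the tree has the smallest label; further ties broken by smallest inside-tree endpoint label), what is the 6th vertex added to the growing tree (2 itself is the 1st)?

Prim's algorithm from 2:
Step 1: frontier [2—4 2, 2—3 6, 0—2 9, 1—2 14] → take 2—4 (2); add 4.
Step 2: frontier [2—3 6, 0—2 9, 1—2 14, 1—4 11, 4—5 14] → take 2—3 (6); add 3.
Step 3: frontier [0—2 9, 1—2 14, 3—5 11, 0—3 15, 1—4 11, 4—5 14] → take 0—2 (9); add 0.
Step 4: frontier [0—5 16, 1—2 14, 3—5 11, 1—4 11, 4—5 14] → take 1—4 (11); add 1.
Step 5: frontier [0—5 16, 1—5 16, 3—5 11, 4—5 14] → take 3—5 (11); add 5.
Vertex order: 2, 4, 3, 0, 1, 5. The 6th vertex is 5.

5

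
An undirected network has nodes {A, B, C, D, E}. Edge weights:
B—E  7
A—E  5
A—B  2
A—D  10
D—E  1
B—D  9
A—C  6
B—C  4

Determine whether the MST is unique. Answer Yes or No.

Kruskal: consider edges lightest-first.
D—E (1): add. Components now {A} {B} {C} {D,E}
A—B (2): add. Components now {A,B} {C} {D,E}
B—C (4): add. Components now {A,B,C} {D,E}
A—E (5): add. Components now {A,B,C,D,E}
Every non-tree edge has weight strictly greater than the heaviest edge on the tree path between its endpoints, so the MST is unique.

Yes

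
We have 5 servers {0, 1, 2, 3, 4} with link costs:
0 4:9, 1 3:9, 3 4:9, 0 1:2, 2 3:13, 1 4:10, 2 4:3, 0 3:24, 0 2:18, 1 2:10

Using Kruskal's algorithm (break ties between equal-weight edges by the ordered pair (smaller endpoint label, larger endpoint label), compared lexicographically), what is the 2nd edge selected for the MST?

Kruskal's algorithm — process edges by increasing weight (ties by edge label):
0 1 (2): add — endpoints in different components.
2 4 (3): add — endpoints in different components.
0 4 (9): add — endpoints in different components.
1 3 (9): add — endpoints in different components.
The 2nd edge added is 2 4.

2-4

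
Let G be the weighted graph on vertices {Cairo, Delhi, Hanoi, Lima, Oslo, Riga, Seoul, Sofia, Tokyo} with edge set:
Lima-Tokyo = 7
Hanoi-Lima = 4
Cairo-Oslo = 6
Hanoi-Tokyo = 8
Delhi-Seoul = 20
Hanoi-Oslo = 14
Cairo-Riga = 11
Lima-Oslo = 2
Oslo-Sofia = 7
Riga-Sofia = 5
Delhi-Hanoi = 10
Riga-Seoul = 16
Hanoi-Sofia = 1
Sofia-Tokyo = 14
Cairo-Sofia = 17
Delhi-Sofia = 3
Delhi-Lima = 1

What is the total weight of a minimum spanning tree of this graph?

Prim's algorithm from Riga:
Step 1: cheapest edge leaving the tree is Riga-Sofia (5); add Sofia.
Step 2: cheapest edge leaving the tree is Hanoi-Sofia (1); add Hanoi.
Step 3: cheapest edge leaving the tree is Delhi-Sofia (3); add Delhi.
Step 4: cheapest edge leaving the tree is Delhi-Lima (1); add Lima.
Step 5: cheapest edge leaving the tree is Lima-Oslo (2); add Oslo.
Step 6: cheapest edge leaving the tree is Cairo-Oslo (6); add Cairo.
Step 7: cheapest edge leaving the tree is Lima-Tokyo (7); add Tokyo.
Step 8: cheapest edge leaving the tree is Riga-Seoul (16); add Seoul.
MST edges: Riga-Sofia, Hanoi-Sofia, Delhi-Sofia, Delhi-Lima, Lima-Oslo, Cairo-Oslo, Lima-Tokyo, Riga-Seoul; total weight 5+1+3+1+2+6+7+16 = 41.

41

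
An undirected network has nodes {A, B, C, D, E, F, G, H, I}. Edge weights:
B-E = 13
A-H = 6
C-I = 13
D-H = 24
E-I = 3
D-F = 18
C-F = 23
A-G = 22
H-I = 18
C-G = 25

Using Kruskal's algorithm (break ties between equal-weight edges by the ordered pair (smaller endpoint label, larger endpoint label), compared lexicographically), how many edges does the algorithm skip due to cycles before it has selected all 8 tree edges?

Sort edges by weight, then run Kruskal:
E-I (3): add — endpoints in different components.
A-H (6): add — endpoints in different components.
B-E (13): add — endpoints in different components.
C-I (13): add — endpoints in different components.
D-F (18): add — endpoints in different components.
H-I (18): add — endpoints in different components.
A-G (22): add — endpoints in different components.
C-F (23): add — endpoints in different components.
Edges rejected before the tree was complete: 0.

0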